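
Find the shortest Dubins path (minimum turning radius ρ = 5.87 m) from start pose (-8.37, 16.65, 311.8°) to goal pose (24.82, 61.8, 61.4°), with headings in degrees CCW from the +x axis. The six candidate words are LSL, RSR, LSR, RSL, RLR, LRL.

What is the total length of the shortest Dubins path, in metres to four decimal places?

Let ψ = atan2(Δy, Δx) = atan2(45.15, 33.19) = 53.6802° be the start→goal bearing.
Normalize: d = |goal − start| / ρ = 56.036583/5.87 = 9.546266, α = (θ_start − ψ) mod 360° = 258.1198° = 4.505040 rad, β = (θ_goal − ψ) mod 360° = 7.7198° = 0.134736 rad.
Common terms: sin α = -0.978580, cos α = -0.205866, sin β = 0.134329, cos β = 0.990937, cos(α−β) = -0.335452, d² = 91.131199. Work in radians in the unit-radius frame; every candidate has L = ρ·(t + p + q).
LSL: p² = 2 + d² − 2cos(α−β) + 2d(sin α − sin β) = 72.553854; p = √p² = 8.517855; φ = atan2(cos β − cos α, d + sin α − sin β) = 0.140972 rad; t = (φ − α) mod 2π = 1.919117 rad, q = (β − φ) mod 2π = 6.276950 rad → L = 5.87·(1.919117 + 8.517855 + 6.276950) = 5.87·16.713921 = 98.110717 m
RSR: p² = 2 + d² − 2cos(α−β) + 2d(sin β − sin α) = 115.050350; p = √p² = 10.726153; φ = atan2(cos α − cos β, d − sin α + sin β) = -0.111811 rad; t = (α − φ) mod 2π = 4.616851 rad, q = (φ − β) mod 2π = 6.036639 rad → L = 5.87·(4.616851 + 10.726153 + 6.036639) = 5.87·21.379642 = 125.498501 m
LSR: p² = d² − 2 + 2cos(α−β) + 2d(sin α + sin β) = 72.341395; p = √p² = 8.505375; φ = atan2(−cos α − cos β, d + sin α + sin β) − atan2(−2, p) = 0.140976 rad; t = (φ − α) mod 2π = 1.919121 rad, q = (φ − β) mod 2π = 0.006240 rad → L = 5.87·(1.919121 + 8.505375 + 0.006240) = 5.87·10.430736 = 61.228420 m
RSL: p² = d² − 2 + 2cos(α−β) − 2d(sin α + sin β) = 104.579196; p = √p² = 10.226397; φ = atan2(cos α + cos β, d − sin α − sin β) − atan2(2, p) = -0.117721 rad; t = (α − φ) mod 2π = 4.622762 rad, q = (β − φ) mod 2π = 0.252457 rad → L = 5.87·(4.622762 + 10.226397 + 0.252457) = 5.87·15.101616 = 88.646486 m
RLR: c = (6 − d² + 2cos(α−β) + 2d(sin α − sin β))/8 = -13.381294, |c| > 1 → infeasible
LRL: c = (6 − d² + 2cos(α−β) − 2d(sin α − sin β))/8 = -8.069232, |c| > 1 → infeasible
Shortest: LSR with L = 61.228420 m ≈ 61.2284 m

61.2284 m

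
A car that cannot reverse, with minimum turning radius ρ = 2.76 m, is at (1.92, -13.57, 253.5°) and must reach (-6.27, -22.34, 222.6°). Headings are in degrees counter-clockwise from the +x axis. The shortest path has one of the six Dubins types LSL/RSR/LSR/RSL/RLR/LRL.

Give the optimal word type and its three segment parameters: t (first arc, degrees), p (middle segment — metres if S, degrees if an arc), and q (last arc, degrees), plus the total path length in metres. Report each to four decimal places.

Let ψ = atan2(Δy, Δx) = atan2(-8.77, -8.19) = -133.0414° be the start→goal bearing.
Normalize: d = |goal − start| / ρ = 11.999542/2.76 = 4.347660, α = (θ_start − ψ) mod 360° = 26.5414° = 0.463234 rad, β = (θ_goal − ψ) mod 360° = 355.6414° = 6.207113 rad.
Common terms: sin α = 0.446844, cos α = 0.894612, sin β = -0.075999, cos β = 0.997108, cos(α−β) = 0.858065, d² = 18.902148. Work in radians in the unit-radius frame; every candidate has L = ρ·(t + p + q).
LSL: p² = 2 + d² − 2cos(α−β) + 2d(sin α − sin β) = 23.732305; p = √p² = 4.871581; φ = atan2(cos β − cos α, d + sin α − sin β) = 0.021041 rad; t = (φ − α) mod 2π = 5.840992 rad, q = (β − φ) mod 2π = 6.186072 rad → L = 2.76·(5.840992 + 4.871581 + 6.186072) = 2.76·16.898645 = 46.640261 m
RSR: p² = 2 + d² − 2cos(α−β) + 2d(sin β − sin α) = 14.639731; p = √p² = 3.826190; φ = atan2(cos α − cos β, d − sin α + sin β) = -0.026791 rad; t = (α − φ) mod 2π = 0.490025 rad, q = (φ − β) mod 2π = 0.049282 rad → L = 2.76·(0.490025 + 3.826190 + 0.049282) = 2.76·4.365497 = 12.048771 m
LSR: p² = d² − 2 + 2cos(α−β) + 2d(sin α + sin β) = 21.842887; p = √p² = 4.673637; φ = atan2(−cos α − cos β, d + sin α + sin β) − atan2(−2, p) = 0.023057 rad; t = (φ − α) mod 2π = 5.843008 rad, q = (φ − β) mod 2π = 0.099129 rad → L = 2.76·(5.843008 + 4.673637 + 0.099129) = 2.76·10.615775 = 29.299538 m
RSL: p² = d² − 2 + 2cos(α−β) − 2d(sin α + sin β) = 15.393667; p = √p² = 3.923476; φ = atan2(cos α + cos β, d − sin α − sin β) − atan2(2, p) = -0.027410 rad; t = (α − φ) mod 2π = 0.490644 rad, q = (β − φ) mod 2π = 6.234523 rad → L = 2.76·(0.490644 + 3.923476 + 6.234523) = 2.76·10.648643 = 29.390255 m
RLR: c = (6 − d² + 2cos(α−β) + 2d(sin α − sin β))/8 = -0.829966; p = 2π − arccos c = 3.733342 rad; φ = atan2(cos α − cos β, d − sin α + sin β) = -0.026791 rad; t = (α − φ + p/2) mod 2π = 2.356696 rad, q = (α − β − t + p) mod 2π = 1.915952 rad → L = 2.76·(2.356696 + 3.733342 + 1.915952) = 2.76·8.005990 = 22.096533 m
LRL: c = (6 − d² + 2cos(α−β) − 2d(sin α − sin β))/8 = -1.966538, |c| > 1 → infeasible
Shortest: RSR with L = 12.048771 m ≈ 12.0488 m
Convert RSR to answer units (arcs ×180/π): t = 0.490025·180/π = 28.0764°, p = ρ·p = 2.76·3.826190 = 10.5603 m, q = 0.049282·180/π = 2.8236°, L = 12.0488 m.

RSR: t = 28.0764°, p = 10.5603 m, q = 2.8236°, L = 12.0488 m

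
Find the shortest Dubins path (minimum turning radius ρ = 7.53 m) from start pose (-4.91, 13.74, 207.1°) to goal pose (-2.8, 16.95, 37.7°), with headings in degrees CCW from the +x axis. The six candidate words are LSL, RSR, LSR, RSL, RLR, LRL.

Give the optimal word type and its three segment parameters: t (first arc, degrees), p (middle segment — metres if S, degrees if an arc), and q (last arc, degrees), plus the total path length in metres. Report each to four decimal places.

LRL: t = 49.1459°, p = 291.5486°, q = 73.0027°, L = 54.3694 m

Let ψ = atan2(Δy, Δx) = atan2(3.21, 2.11) = 56.6822° be the start→goal bearing.
Normalize: d = |goal − start| / ρ = 3.841380/7.53 = 0.510143, α = (θ_start − ψ) mod 360° = 150.4178° = 2.625285 rad, β = (θ_goal − ψ) mod 360° = 341.0178° = 5.951883 rad.
Common terms: sin α = 0.493672, cos α = -0.869648, sin β = -0.325275, cos β = 0.945619, cos(α−β) = -0.982935, d² = 0.260246. Work in radians in the unit-radius frame; every candidate has L = ρ·(t + p + q).
LSL: p² = 2 + d² − 2cos(α−β) + 2d(sin α − sin β) = 5.061678; p = √p² = 2.249817; φ = atan2(cos β − cos α, d + sin α − sin β) = 0.938802 rad; t = (φ − α) mod 2π = 4.596702 rad, q = (β − φ) mod 2π = 5.013081 rad → L = 7.53·(4.596702 + 2.249817 + 5.013081) = 7.53·11.859600 = 89.302790 m
RSR: p² = 2 + d² − 2cos(α−β) + 2d(sin β − sin α) = 3.390556; p = √p² = 1.841346; φ = atan2(cos α − cos β, d − sin α + sin β) = -1.739298 rad; t = (α − φ) mod 2π = 4.364583 rad, q = (φ − β) mod 2π = 4.875190 rad → L = 7.53·(4.364583 + 1.841346 + 4.875190) = 7.53·11.081119 = 83.440827 m
LSR: p² = d² − 2 + 2cos(α−β) + 2d(sin α + sin β) = -3.533811 < 0 → infeasible
RSL: p² = d² − 2 + 2cos(α−β) − 2d(sin α + sin β) = -3.877438 < 0 → infeasible
RLR: c = (6 − d² + 2cos(α−β) + 2d(sin α − sin β))/8 = 0.576181; p = 2π − arccos c = 5.326437 rad; φ = atan2(cos α − cos β, d − sin α + sin β) = -1.739298 rad; t = (α − φ + p/2) mod 2π = 0.744616 rad, q = (α − β − t + p) mod 2π = 1.255223 rad → L = 7.53·(0.744616 + 5.326437 + 1.255223) = 7.53·7.326276 = 55.166859 m
LRL: c = (6 − d² + 2cos(α−β) − 2d(sin α − sin β))/8 = 0.367290; p = 2π − arccos c = 5.088483 rad; φ = atan2(cos β − cos α, d + sin α − sin β) = 0.938802 rad; t = (φ − α + p/2) mod 2π = 0.857758 rad, q = (β − α − t + p) mod 2π = 1.274137 rad → L = 7.53·(0.857758 + 5.088483 + 1.274137) = 7.53·7.220378 = 54.369446 m
Shortest: LRL with L = 54.369446 m ≈ 54.3694 m
Convert LRL to answer units (arcs ×180/π): t = 0.857758·180/π = 49.1459°, p = 5.088483·180/π = 291.5486°, q = 1.274137·180/π = 73.0027°, L = 54.3694 m.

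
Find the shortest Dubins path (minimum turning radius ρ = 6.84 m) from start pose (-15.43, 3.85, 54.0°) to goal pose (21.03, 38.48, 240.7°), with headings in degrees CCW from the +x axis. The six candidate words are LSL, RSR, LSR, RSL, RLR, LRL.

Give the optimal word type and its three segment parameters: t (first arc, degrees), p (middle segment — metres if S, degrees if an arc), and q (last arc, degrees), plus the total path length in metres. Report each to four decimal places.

Let ψ = atan2(Δy, Δx) = atan2(34.63, 36.46) = 43.5254° be the start→goal bearing.
Normalize: d = |goal − start| / ρ = 50.284873/6.84 = 7.351590, α = (θ_start − ψ) mod 360° = 10.4746° = 0.182816 rad, β = (θ_goal − ψ) mod 360° = 197.1746° = 3.441346 rad.
Common terms: sin α = 0.181799, cos α = 0.983336, sin β = -0.295284, cos β = -0.955409, cos(α−β) = -0.993171, d² = 54.045871. Work in radians in the unit-radius frame; every candidate has L = ρ·(t + p + q).
LSL: p² = 2 + d² − 2cos(α−β) + 2d(sin α − sin β) = 65.046858; p = √p² = 8.065163; φ = atan2(cos β − cos α, d + sin α − sin β) = -0.242763 rad; t = (φ − α) mod 2π = 5.857607 rad, q = (β − φ) mod 2π = 3.684108 rad → L = 6.84·(5.857607 + 8.065163 + 3.684108) = 6.84·17.606878 = 120.431047 m
RSR: p² = 2 + d² − 2cos(α−β) + 2d(sin β − sin α) = 51.017567; p = √p² = 7.142658; φ = atan2(cos α − cos β, d − sin α + sin β) = 0.274880 rad; t = (α − φ) mod 2π = 6.191121 rad, q = (φ − β) mod 2π = 3.116720 rad → L = 6.84·(6.191121 + 7.142658 + 3.116720) = 6.84·16.450499 = 112.521414 m
LSR: p² = d² − 2 + 2cos(α−β) + 2d(sin α + sin β) = 48.390940; p = √p² = 6.956360; φ = atan2(−cos α − cos β, d + sin α + sin β) − atan2(−2, p) = 0.276098 rad; t = (φ − α) mod 2π = 0.093282 rad, q = (φ − β) mod 2π = 3.117937 rad → L = 6.84·(0.093282 + 6.956360 + 3.117937) = 6.84·10.167579 = 69.546240 m
RSL: p² = d² − 2 + 2cos(α−β) − 2d(sin α + sin β) = 51.728119; p = √p² = 7.192226; φ = atan2(cos α + cos β, d − sin α − sin β) − atan2(2, p) = -0.267485 rad; t = (α − φ) mod 2π = 0.450301 rad, q = (β − φ) mod 2π = 3.708830 rad → L = 6.84·(0.450301 + 7.192226 + 3.708830) = 6.84·11.351357 = 77.643284 m
RLR: c = (6 − d² + 2cos(α−β) + 2d(sin α − sin β))/8 = -5.377196, |c| > 1 → infeasible
LRL: c = (6 − d² + 2cos(α−β) − 2d(sin α − sin β))/8 = -7.130857, |c| > 1 → infeasible
Shortest: LSR with L = 69.546240 m ≈ 69.5462 m
Convert LSR to answer units (arcs ×180/π): t = 0.093282·180/π = 5.3447°, p = ρ·p = 6.84·6.956360 = 47.5815 m, q = 3.117937·180/π = 178.6447°, L = 69.5462 m.

LSR: t = 5.3447°, p = 47.5815 m, q = 178.6447°, L = 69.5462 m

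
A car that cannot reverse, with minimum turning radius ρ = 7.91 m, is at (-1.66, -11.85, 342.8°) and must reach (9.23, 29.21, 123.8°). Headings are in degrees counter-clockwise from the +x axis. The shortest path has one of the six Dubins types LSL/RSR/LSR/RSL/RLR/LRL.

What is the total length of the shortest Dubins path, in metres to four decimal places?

48.6364 m

Let ψ = atan2(Δy, Δx) = atan2(41.06, 10.89) = 75.1459° be the start→goal bearing.
Normalize: d = |goal − start| / ρ = 42.479592/7.91 = 5.370366, α = (θ_start − ψ) mod 360° = 267.6541° = 4.671445 rad, β = (θ_goal − ψ) mod 360° = 48.6541° = 0.849174 rad.
Common terms: sin α = -0.999162, cos α = -0.040932, sin β = 0.750735, cos β = 0.660603, cos(α−β) = -0.777146, d² = 28.840826. Work in radians in the unit-radius frame; every candidate has L = ρ·(t + p + q).
LSL: p² = 2 + d² − 2cos(α−β) + 2d(sin α − sin β) = 13.599945; p = √p² = 3.687810; φ = atan2(cos β − cos α, d + sin α − sin β) = 0.191397 rad; t = (φ − α) mod 2π = 1.803138 rad, q = (β − φ) mod 2π = 0.657777 rad → L = 7.91·(1.803138 + 3.687810 + 0.657777) = 7.91·6.148725 = 48.636412 m
RSR: p² = 2 + d² − 2cos(α−β) + 2d(sin β − sin α) = 51.190291; p = √p² = 7.154739; φ = atan2(cos α − cos β, d − sin α + sin β) = -0.098210 rad; t = (α − φ) mod 2π = 4.769655 rad, q = (φ − β) mod 2π = 5.335802 rad → L = 7.91·(4.769655 + 7.154739 + 5.335802) = 7.91·17.260195 = 136.528146 m
LSR: p² = d² − 2 + 2cos(α−β) + 2d(sin α + sin β) = 22.618248; p = √p² = 4.755865; φ = atan2(−cos α − cos β, d + sin α + sin β) − atan2(−2, p) = 0.277683 rad; t = (φ − α) mod 2π = 1.889423 rad, q = (φ − β) mod 2π = 5.711694 rad → L = 7.91·(1.889423 + 4.755865 + 5.711694) = 7.91·12.356982 = 97.743724 m
RSL: p² = d² − 2 + 2cos(α−β) − 2d(sin α + sin β) = 27.954820; p = √p² = 5.287232; φ = atan2(cos α + cos β, d − sin α − sin β) − atan2(2, p) = -0.251793 rad; t = (α − φ) mod 2π = 4.923238 rad, q = (β − φ) mod 2π = 1.100967 rad → L = 7.91·(4.923238 + 5.287232 + 1.100967) = 7.91·11.311436 = 89.473462 m
RLR: c = (6 − d² + 2cos(α−β) + 2d(sin α − sin β))/8 = -5.398786, |c| > 1 → infeasible
LRL: c = (6 − d² + 2cos(α−β) − 2d(sin α − sin β))/8 = -0.699993; p = 2π − arccos c = 3.937001 rad; φ = atan2(cos β − cos α, d + sin α − sin β) = 0.191397 rad; t = (φ − α + p/2) mod 2π = 3.771638 rad, q = (β − α − t + p) mod 2π = 2.626277 rad → L = 7.91·(3.771638 + 3.937001 + 2.626277) = 7.91·10.334916 = 81.749189 m
Shortest: LSL with L = 48.636412 m ≈ 48.6364 m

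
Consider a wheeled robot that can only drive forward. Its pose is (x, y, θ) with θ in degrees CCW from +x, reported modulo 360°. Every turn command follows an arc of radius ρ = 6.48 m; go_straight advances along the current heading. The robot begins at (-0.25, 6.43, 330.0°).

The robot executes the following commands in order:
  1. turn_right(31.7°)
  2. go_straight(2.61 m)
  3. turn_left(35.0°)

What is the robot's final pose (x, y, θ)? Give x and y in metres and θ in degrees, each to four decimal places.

set_pose: (x, y, θ) = (-0.2500, 6.4300, 330.0000°), ρ = 6.48
turn_right(31.7°): centre at ρ to the right, rotate −31.7° → (2.2155, 3.8902, 298.3000°)
go_straight(2.61): x += 2.61·cos θ, y += 2.61·sin θ → (3.4529, 1.5922, 298.3000°)
turn_left(35.0°): centre at ρ to the left, rotate +35.0° → (6.2468, -1.1248, 333.3000°)

(6.2468, -1.1248, 333.3000°)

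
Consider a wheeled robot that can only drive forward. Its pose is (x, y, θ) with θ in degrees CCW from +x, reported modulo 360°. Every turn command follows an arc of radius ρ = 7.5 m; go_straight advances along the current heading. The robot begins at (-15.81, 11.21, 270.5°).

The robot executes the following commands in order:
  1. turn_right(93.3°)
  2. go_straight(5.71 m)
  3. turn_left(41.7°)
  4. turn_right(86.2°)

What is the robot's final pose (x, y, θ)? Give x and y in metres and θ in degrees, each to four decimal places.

set_pose: (x, y, θ) = (-15.8100, 11.2100, 270.5000°), ρ = 7.5
turn_right(93.3°): centre at ρ to the right, rotate −93.3° → (-23.6761, 3.6535, 177.2000°)
go_straight(5.71): x += 5.71·cos θ, y += 5.71·sin θ → (-29.3793, 3.9324, 177.2000°)
turn_left(41.7°): centre at ρ to the left, rotate +41.7° → (-34.4554, 2.2782, 218.9000°)
turn_right(86.2°): centre at ρ to the right, rotate −86.2° → (-44.6769, 3.0288, 132.7000°)

(-44.6769, 3.0288, 132.7000°)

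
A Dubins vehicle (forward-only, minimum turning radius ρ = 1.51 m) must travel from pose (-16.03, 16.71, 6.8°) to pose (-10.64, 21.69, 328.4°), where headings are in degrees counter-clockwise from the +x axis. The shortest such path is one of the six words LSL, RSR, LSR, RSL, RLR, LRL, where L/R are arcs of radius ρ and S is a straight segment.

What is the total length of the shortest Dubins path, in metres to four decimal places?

8.1055 m

Let ψ = atan2(Δy, Δx) = atan2(4.98, 5.39) = 42.7359° be the start→goal bearing.
Normalize: d = |goal − start| / ρ = 7.338426/1.51 = 4.859885, α = (θ_start − ψ) mod 360° = 324.0641° = 5.655986 rad, β = (θ_goal − ψ) mod 360° = 285.6641° = 4.985780 rad.
Common terms: sin α = -0.586879, cos α = 0.809674, sin β = -0.962861, cos β = 0.269998, cos(α−β) = 0.783693, d² = 23.618482. Work in radians in the unit-radius frame; every candidate has L = ρ·(t + p + q).
LSL: p² = 2 + d² − 2cos(α−β) + 2d(sin α − sin β) = 27.705549; p = √p² = 5.263606; φ = atan2(cos β − cos α, d + sin α − sin β) = -0.102710 rad; t = (φ − α) mod 2π = 0.524489 rad, q = (β − φ) mod 2π = 5.088490 rad → L = 1.51·(0.524489 + 5.263606 + 5.088490) = 1.51·10.876585 = 16.423643 m
RSR: p² = 2 + d² − 2cos(α−β) + 2d(sin β − sin α) = 20.396640; p = √p² = 4.516264; φ = atan2(cos α − cos β, d − sin α + sin β) = 0.119782 rad; t = (α − φ) mod 2π = 5.536204 rad, q = (φ − β) mod 2π = 1.417188 rad → L = 1.51·(5.536204 + 4.516264 + 1.417188) = 1.51·11.469656 = 17.319180 m
LSR: p² = d² − 2 + 2cos(α−β) + 2d(sin α + sin β) = 8.122749; p = √p² = 2.850044; φ = atan2(−cos α − cos β, d + sin α + sin β) − atan2(−2, p) = 0.296605 rad; t = (φ − α) mod 2π = 0.923804 rad, q = (φ − β) mod 2π = 1.594011 rad → L = 1.51·(0.923804 + 2.850044 + 1.594011) = 1.51·5.367858 = 8.105466 m
RSL: p² = d² − 2 + 2cos(α−β) − 2d(sin α + sin β) = 38.248988; p = √p² = 6.184577; φ = atan2(cos α + cos β, d − sin α − sin β) − atan2(2, p) = -0.145892 rad; t = (α − φ) mod 2π = 5.801878 rad, q = (β − φ) mod 2π = 5.131671 rad → L = 1.51·(5.801878 + 6.184577 + 5.131671) = 1.51·17.118126 = 25.848370 m
RLR: c = (6 − d² + 2cos(α−β) + 2d(sin α − sin β))/8 = -1.549580, |c| > 1 → infeasible
LRL: c = (6 − d² + 2cos(α−β) − 2d(sin α − sin β))/8 = -2.463194, |c| > 1 → infeasible
Shortest: LSR with L = 8.105466 m ≈ 8.1055 m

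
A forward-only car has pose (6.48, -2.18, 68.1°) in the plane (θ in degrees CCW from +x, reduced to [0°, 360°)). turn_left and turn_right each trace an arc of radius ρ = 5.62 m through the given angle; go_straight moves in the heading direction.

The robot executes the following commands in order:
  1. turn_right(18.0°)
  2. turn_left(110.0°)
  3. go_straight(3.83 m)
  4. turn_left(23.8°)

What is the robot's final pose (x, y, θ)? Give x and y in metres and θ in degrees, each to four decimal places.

set_pose: (x, y, θ) = (6.4800, -2.1800, 68.1000°), ρ = 5.62
turn_right(18.0°): centre at ρ to the right, rotate −18.0° → (7.3830, -0.6712, 50.1000°)
turn_left(110.0°): centre at ρ to the left, rotate +110.0° → (4.9844, 8.2181, 160.1000°)
go_straight(3.83): x += 3.83·cos θ, y += 3.83·sin θ → (1.3831, 9.5218, 160.1000°)
turn_left(23.8°): centre at ρ to the left, rotate +23.8° → (-0.9120, 9.8443, 183.9000°)

(-0.9120, 9.8443, 183.9000°)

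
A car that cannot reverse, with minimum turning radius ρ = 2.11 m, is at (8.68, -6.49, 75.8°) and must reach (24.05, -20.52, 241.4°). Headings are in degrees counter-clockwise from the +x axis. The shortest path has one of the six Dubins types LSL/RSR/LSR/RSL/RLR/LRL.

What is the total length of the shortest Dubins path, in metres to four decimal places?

Let ψ = atan2(Δy, Δx) = atan2(-14.03, 15.37) = -42.3904° be the start→goal bearing.
Normalize: d = |goal − start| / ρ = 20.810521/2.11 = 9.862806, α = (θ_start − ψ) mod 360° = 118.1904° = 2.062811 rad, β = (θ_goal − ψ) mod 360° = 283.7904° = 4.953076 rad.
Common terms: sin α = 0.881383, cos α = -0.472403, sin β = -0.971174, cos β = 0.238370, cos(α−β) = -0.968583, d² = 97.274949. Work in radians in the unit-radius frame; every candidate has L = ρ·(t + p + q).
LSL: p² = 2 + d² − 2cos(α−β) + 2d(sin α − sin β) = 137.754942; p = √p² = 11.736905; φ = atan2(cos β − cos α, d + sin α − sin β) = 0.060596 rad; t = (φ − α) mod 2π = 4.280970 rad, q = (β − φ) mod 2π = 4.892480 rad → L = 2.11·(4.280970 + 11.736905 + 4.892480) = 2.11·20.910356 = 44.120851 m
RSR: p² = 2 + d² − 2cos(α−β) + 2d(sin β − sin α) = 64.669288; p = √p² = 8.041722; φ = atan2(cos α − cos β, d − sin α + sin β) = -0.088501 rad; t = (α − φ) mod 2π = 2.151312 rad, q = (φ − β) mod 2π = 1.241608 rad → L = 2.11·(2.151312 + 8.041722 + 1.241608) = 2.11·11.434642 = 24.127094 m
LSR: p² = d² − 2 + 2cos(α−β) + 2d(sin α + sin β) = 91.566591; p = √p² = 9.569043; φ = atan2(−cos α − cos β, d + sin α + sin β) − atan2(−2, p) = 0.229983 rad; t = (φ − α) mod 2π = 4.450358 rad, q = (φ − β) mod 2π = 1.560093 rad → L = 2.11·(4.450358 + 9.569043 + 1.560093) = 2.11·15.579494 = 32.872731 m
RSL: p² = d² − 2 + 2cos(α−β) − 2d(sin α + sin β) = 95.108974; p = √p² = 9.752383; φ = atan2(cos α + cos β, d − sin α − sin β) − atan2(2, p) = -0.225784 rad; t = (α − φ) mod 2π = 2.288595 rad, q = (β − φ) mod 2π = 5.178860 rad → L = 2.11·(2.288595 + 9.752383 + 5.178860) = 2.11·17.219838 = 36.333858 m
RLR: c = (6 − d² + 2cos(α−β) + 2d(sin α − sin β))/8 = -7.083661, |c| > 1 → infeasible
LRL: c = (6 − d² + 2cos(α−β) − 2d(sin α − sin β))/8 = -16.219368, |c| > 1 → infeasible
Shortest: RSR with L = 24.127094 m ≈ 24.1271 m

24.1271 m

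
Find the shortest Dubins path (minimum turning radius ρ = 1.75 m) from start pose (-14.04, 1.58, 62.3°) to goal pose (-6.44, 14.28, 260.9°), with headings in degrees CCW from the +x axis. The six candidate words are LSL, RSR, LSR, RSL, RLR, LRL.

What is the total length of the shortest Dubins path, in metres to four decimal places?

Let ψ = atan2(Δy, Δx) = atan2(12.70, 7.60) = 59.1026° be the start→goal bearing.
Normalize: d = |goal − start| / ρ = 14.800338/1.75 = 8.457336, α = (θ_start − ψ) mod 360° = 3.1974° = 0.055805 rad, β = (θ_goal − ψ) mod 360° = 201.7974° = 3.522028 rad.
Common terms: sin α = 0.055776, cos α = 0.998443, sin β = -0.371325, cos β = -0.928503, cos(α−β) = -0.947768, d² = 71.526531. Work in radians in the unit-radius frame; every candidate has L = ρ·(t + p + q).
LSL: p² = 2 + d² − 2cos(α−β) + 2d(sin α − sin β) = 82.646336; p = √p² = 9.091003; φ = atan2(cos β − cos α, d + sin α − sin β) = -0.213582 rad; t = (φ − α) mod 2π = 6.013799 rad, q = (β − φ) mod 2π = 3.735610 rad → L = 1.75·(6.013799 + 9.091003 + 3.735610) = 1.75·18.840412 = 32.970721 m
RSR: p² = 2 + d² − 2cos(α−β) + 2d(sin β − sin α) = 68.197799; p = √p² = 8.258196; φ = atan2(cos α − cos β, d − sin α + sin β) = 0.235508 rad; t = (α − φ) mod 2π = 6.103481 rad, q = (φ − β) mod 2π = 2.996665 rad → L = 1.75·(6.103481 + 8.258196 + 2.996665) = 1.75·17.358343 = 30.377100 m
LSR: p² = d² − 2 + 2cos(α−β) + 2d(sin α + sin β) = 62.293577; p = √p² = 7.892628; φ = atan2(−cos α − cos β, d + sin α + sin β) − atan2(−2, p) = 0.239587 rad; t = (φ − α) mod 2π = 0.183782 rad, q = (φ − β) mod 2π = 3.000744 rad → L = 1.75·(0.183782 + 7.892628 + 3.000744) = 1.75·11.077154 = 19.385020 m
RSL: p² = d² − 2 + 2cos(α−β) − 2d(sin α + sin β) = 72.968411; p = √p² = 8.542155; φ = atan2(cos α + cos β, d − sin α − sin β) − atan2(2, p) = -0.222018 rad; t = (α − φ) mod 2π = 0.277823 rad, q = (β − φ) mod 2π = 3.744046 rad → L = 1.75·(0.277823 + 8.542155 + 3.744046) = 1.75·12.564024 = 21.987042 m
RLR: c = (6 − d² + 2cos(α−β) + 2d(sin α − sin β))/8 = -7.524725, |c| > 1 → infeasible
LRL: c = (6 − d² + 2cos(α−β) − 2d(sin α − sin β))/8 = -9.330792, |c| > 1 → infeasible
Shortest: LSR with L = 19.385020 m ≈ 19.3850 m

19.3850 m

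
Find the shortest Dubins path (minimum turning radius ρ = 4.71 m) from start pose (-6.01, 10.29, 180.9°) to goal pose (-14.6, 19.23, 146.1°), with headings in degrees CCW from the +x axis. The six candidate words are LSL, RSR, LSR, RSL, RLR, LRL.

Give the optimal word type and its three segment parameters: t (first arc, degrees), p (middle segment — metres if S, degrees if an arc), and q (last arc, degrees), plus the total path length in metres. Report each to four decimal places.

RSL: t = 60.2256°, p = 5.9610 m, q = 25.4256°, L = 13.0019 m

Let ψ = atan2(Δy, Δx) = atan2(8.94, -8.59) = 133.8562° be the start→goal bearing.
Normalize: d = |goal − start| / ρ = 12.398052/4.71 = 2.632283, α = (θ_start − ψ) mod 360° = 47.0438° = 0.821069 rad, β = (θ_goal − ψ) mod 360° = 12.2438° = 0.213695 rad.
Common terms: sin α = 0.731875, cos α = 0.681439, sin β = 0.212072, cos β = 0.977254, cos(α−β) = 0.821149, d² = 6.928913. Work in radians in the unit-radius frame; every candidate has L = ρ·(t + p + q).
LSL: p² = 2 + d² − 2cos(α−β) + 2d(sin α − sin β) = 10.023151; p = √p² = 3.165936; φ = atan2(cos β − cos α, d + sin α − sin β) = 0.093573 rad; t = (φ − α) mod 2π = 5.555689 rad, q = (β − φ) mod 2π = 0.120121 rad → L = 4.71·(5.555689 + 3.165936 + 0.120121) = 4.71·8.841747 = 41.644627 m
RSR: p² = 2 + d² − 2cos(α−β) + 2d(sin β − sin α) = 4.550078; p = √p² = 2.133091; φ = atan2(cos α − cos β, d − sin α + sin β) = -0.139127 rad; t = (α − φ) mod 2π = 0.960197 rad, q = (φ − β) mod 2π = 5.930363 rad → L = 4.71·(0.960197 + 2.133091 + 5.930363) = 4.71·9.023651 = 42.501397 m
LSR: p² = d² − 2 + 2cos(α−β) + 2d(sin α + sin β) = 11.540682; p = √p² = 3.397158; φ = atan2(−cos α − cos β, d + sin α + sin β) − atan2(−2, p) = 0.097810 rad; t = (φ − α) mod 2π = 5.559926 rad, q = (φ − β) mod 2π = 6.167301 rad → L = 4.71·(5.559926 + 3.397158 + 6.167301) = 4.71·15.124385 = 71.235855 m
RSL: p² = d² − 2 + 2cos(α−β) − 2d(sin α + sin β) = 1.601741; p = √p² = 1.265599; φ = atan2(cos α + cos β, d − sin α − sin β) − atan2(2, p) = -0.230066 rad; t = (α − φ) mod 2π = 1.051135 rad, q = (β − φ) mod 2π = 0.443761 rad → L = 4.71·(1.051135 + 1.265599 + 0.443761) = 4.71·2.760495 = 13.001932 m
RLR: c = (6 − d² + 2cos(α−β) + 2d(sin α − sin β))/8 = 0.431240; p = 2π − arccos c = 5.158256 rad; φ = atan2(cos α − cos β, d − sin α + sin β) = -0.139127 rad; t = (α − φ + p/2) mod 2π = 3.539325 rad, q = (α − β − t + p) mod 2π = 2.226306 rad → L = 4.71·(3.539325 + 5.158256 + 2.226306) = 4.71·10.923886 = 51.451505 m
LRL: c = (6 − d² + 2cos(α−β) − 2d(sin α − sin β))/8 = -0.252894; p = 2π − arccos c = 4.456719 rad; φ = atan2(cos β − cos α, d + sin α − sin β) = 0.093573 rad; t = (φ − α + p/2) mod 2π = 1.500863 rad, q = (β − α − t + p) mod 2π = 2.348481 rad → L = 4.71·(1.500863 + 4.456719 + 2.348481) = 4.71·8.306063 = 39.121556 m
Shortest: RSL with L = 13.001932 m ≈ 13.0019 m
Convert RSL to answer units (arcs ×180/π): t = 1.051135·180/π = 60.2256°, p = ρ·p = 4.71·1.265599 = 5.9610 m, q = 0.443761·180/π = 25.4256°, L = 13.0019 m.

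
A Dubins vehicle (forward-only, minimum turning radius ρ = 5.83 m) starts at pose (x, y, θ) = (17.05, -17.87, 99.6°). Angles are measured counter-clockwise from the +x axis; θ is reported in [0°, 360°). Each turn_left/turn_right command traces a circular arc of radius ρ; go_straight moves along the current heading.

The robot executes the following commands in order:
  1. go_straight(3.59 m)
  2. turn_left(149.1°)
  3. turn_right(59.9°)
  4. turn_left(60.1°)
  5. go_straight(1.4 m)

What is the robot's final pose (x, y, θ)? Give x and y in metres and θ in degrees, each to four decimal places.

(-4.3199, -21.7971, 248.9000°)

set_pose: (x, y, θ) = (17.0500, -17.8700, 99.6000°), ρ = 5.83
go_straight(3.59): x += 3.59·cos θ, y += 3.59·sin θ → (16.4513, -14.3303, 99.6000°)
turn_left(149.1°): centre at ρ to the left, rotate +149.1° → (5.2712, -13.1848, 248.7000°)
turn_right(59.9°): centre at ρ to the right, rotate −59.9° → (0.7313, -16.8284, 188.8000°)
turn_left(60.1°): centre at ρ to the left, rotate +60.1° → (-3.8159, -20.4910, 248.9000°)
go_straight(1.4): x += 1.4·cos θ, y += 1.4·sin θ → (-4.3199, -21.7971, 248.9000°)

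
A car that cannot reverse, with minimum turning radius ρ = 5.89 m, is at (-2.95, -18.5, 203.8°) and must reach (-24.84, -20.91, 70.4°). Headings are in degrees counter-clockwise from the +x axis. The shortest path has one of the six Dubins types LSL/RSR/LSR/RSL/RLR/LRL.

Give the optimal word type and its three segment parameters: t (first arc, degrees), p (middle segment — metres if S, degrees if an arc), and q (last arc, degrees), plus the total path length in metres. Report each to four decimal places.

Let ψ = atan2(Δy, Δx) = atan2(-2.41, -21.89) = -173.7173° be the start→goal bearing.
Normalize: d = |goal − start| / ρ = 22.022266/5.89 = 3.738925, α = (θ_start − ψ) mod 360° = 17.5173° = 0.305734 rad, β = (θ_goal − ψ) mod 360° = 244.1173° = 4.260650 rad.
Common terms: sin α = 0.300993, cos α = 0.953626, sin β = -0.899689, cos β = -0.436531, cos(α−β) = -0.687088, d² = 13.979557. Work in radians in the unit-radius frame; every candidate has L = ρ·(t + p + q).
LSL: p² = 2 + d² − 2cos(α−β) + 2d(sin α − sin β) = 26.332256; p = √p² = 5.131496; φ = atan2(cos β − cos α, d + sin α − sin β) = -0.274335 rad; t = (φ − α) mod 2π = 5.703116 rad, q = (β − φ) mod 2π = 4.534985 rad → L = 5.89·(5.703116 + 5.131496 + 4.534985) = 5.89·15.369598 = 90.526932 m
RSR: p² = 2 + d² − 2cos(α−β) + 2d(sin β − sin α) = 8.375208; p = √p² = 2.893995; φ = atan2(cos α − cos β, d − sin α + sin β) = 0.501064 rad; t = (α − φ) mod 2π = 6.087855 rad, q = (φ − β) mod 2π = 2.523599 rad → L = 5.89·(6.087855 + 2.893995 + 2.523599) = 5.89·11.505450 = 67.767099 m
LSR: p² = d² − 2 + 2cos(α−β) + 2d(sin α + sin β) = 6.128423; p = √p² = 2.475565; φ = atan2(−cos α − cos β, d + sin α + sin β) − atan2(−2, p) = 0.516334 rad; t = (φ − α) mod 2π = 0.210600 rad, q = (φ − β) mod 2π = 2.538869 rad → L = 5.89·(0.210600 + 2.475565 + 2.538869) = 5.89·5.225034 = 30.775448 m
RSL: p² = d² − 2 + 2cos(α−β) − 2d(sin α + sin β) = 15.082342; p = √p² = 3.883599; φ = atan2(cos α + cos β, d − sin α − sin β) − atan2(2, p) = -0.356913 rad; t = (α − φ) mod 2π = 0.662647 rad, q = (β − φ) mod 2π = 4.617563 rad → L = 5.89·(0.662647 + 3.883599 + 4.617563) = 5.89·9.163809 = 53.974833 m
RLR: c = (6 − d² + 2cos(α−β) + 2d(sin α − sin β))/8 = -0.046901; p = 2π − arccos c = 4.665471 rad; φ = atan2(cos α − cos β, d − sin α + sin β) = 0.501064 rad; t = (α − φ + p/2) mod 2π = 2.137405 rad, q = (α − β − t + p) mod 2π = 4.856335 rad → L = 5.89·(2.137405 + 4.665471 + 4.856335) = 5.89·11.659211 = 68.672751 m
LRL: c = (6 − d² + 2cos(α−β) − 2d(sin α − sin β))/8 = -2.291532, |c| > 1 → infeasible
Shortest: LSR with L = 30.775448 m ≈ 30.7754 m
Convert LSR to answer units (arcs ×180/π): t = 0.210600·180/π = 12.0665°, p = ρ·p = 5.89·2.475565 = 14.5811 m, q = 2.538869·180/π = 145.4665°, L = 30.7754 m.

LSR: t = 12.0665°, p = 14.5811 m, q = 145.4665°, L = 30.7754 m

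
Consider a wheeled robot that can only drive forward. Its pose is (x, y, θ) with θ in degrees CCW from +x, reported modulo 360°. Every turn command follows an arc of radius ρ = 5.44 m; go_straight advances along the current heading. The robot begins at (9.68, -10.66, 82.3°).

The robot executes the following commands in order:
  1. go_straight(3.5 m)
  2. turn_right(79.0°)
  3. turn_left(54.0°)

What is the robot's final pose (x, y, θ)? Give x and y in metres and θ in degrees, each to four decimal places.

(19.4914, 0.0026, 57.3000°)

set_pose: (x, y, θ) = (9.6800, -10.6600, 82.3000°), ρ = 5.44
go_straight(3.5): x += 3.5·cos θ, y += 3.5·sin θ → (10.1490, -7.1916, 82.3000°)
turn_right(79.0°): centre at ρ to the right, rotate −79.0° → (15.2268, -2.4895, 3.3000°)
turn_left(54.0°): centre at ρ to the left, rotate +54.0° → (19.4914, 0.0026, 57.3000°)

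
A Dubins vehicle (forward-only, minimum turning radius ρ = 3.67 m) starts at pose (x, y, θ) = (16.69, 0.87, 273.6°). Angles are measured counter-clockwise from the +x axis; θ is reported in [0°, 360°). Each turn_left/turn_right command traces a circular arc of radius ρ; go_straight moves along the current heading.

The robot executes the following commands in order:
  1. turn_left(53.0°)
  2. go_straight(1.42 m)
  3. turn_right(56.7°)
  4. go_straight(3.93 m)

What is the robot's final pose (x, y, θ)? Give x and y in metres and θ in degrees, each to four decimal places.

(21.1608, -9.7454, 269.9000°)

set_pose: (x, y, θ) = (16.6900, 0.8700, 273.6000°), ρ = 3.67
turn_left(53.0°): centre at ρ to the left, rotate +53.0° → (18.3325, -1.9635, 326.6000°)
go_straight(1.42): x += 1.42·cos θ, y += 1.42·sin θ → (19.5180, -2.7451, 326.6000°)
turn_right(56.7°): centre at ρ to the right, rotate −56.7° → (21.1677, -5.8154, 269.9000°)
go_straight(3.93): x += 3.93·cos θ, y += 3.93·sin θ → (21.1608, -9.7454, 269.9000°)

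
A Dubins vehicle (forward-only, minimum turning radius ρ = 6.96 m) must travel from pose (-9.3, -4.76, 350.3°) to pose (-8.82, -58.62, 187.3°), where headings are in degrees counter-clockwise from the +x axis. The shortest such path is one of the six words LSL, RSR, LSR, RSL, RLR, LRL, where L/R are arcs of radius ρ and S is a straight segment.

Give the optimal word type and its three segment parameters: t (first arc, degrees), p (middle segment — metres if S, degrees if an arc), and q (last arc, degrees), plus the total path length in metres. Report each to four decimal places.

Let ψ = atan2(Δy, Δx) = atan2(-53.86, 0.48) = -89.4894° be the start→goal bearing.
Normalize: d = |goal − start| / ρ = 53.862139/6.96 = 7.738813, α = (θ_start − ψ) mod 360° = 79.7894° = 1.392588 rad, β = (θ_goal − ψ) mod 360° = 276.7894° = 4.830886 rad.
Common terms: sin α = 0.984163, cos α = 0.177267, sin β = -0.992987, cos β = 0.118220, cos(α−β) = -0.956305, d² = 59.889227. Work in radians in the unit-radius frame; every candidate has L = ρ·(t + p + q).
LSL: p² = 2 + d² − 2cos(α−β) + 2d(sin α − sin β) = 94.403429; p = √p² = 9.716143; φ = atan2(cos β − cos α, d + sin α − sin β) = -0.006077 rad; t = (φ − α) mod 2π = 4.884520 rad, q = (β − φ) mod 2π = 4.836963 rad → L = 6.96·(4.884520 + 9.716143 + 4.836963) = 6.96·19.437627 = 135.285881 m
RSR: p² = 2 + d² − 2cos(α−β) + 2d(sin β − sin α) = 33.200245; p = √p² = 5.761965; φ = atan2(cos α − cos β, d − sin α + sin β) = 0.010248 rad; t = (α − φ) mod 2π = 1.382340 rad, q = (φ − β) mod 2π = 1.462547 rad → L = 6.96·(1.382340 + 5.761965 + 1.462547) = 6.96·8.606852 = 59.903690 m
LSR: p² = d² − 2 + 2cos(α−β) + 2d(sin α + sin β) = 55.840034; p = √p² = 7.472619; φ = atan2(−cos α − cos β, d + sin α + sin β) − atan2(−2, p) = 0.223307 rad; t = (φ − α) mod 2π = 5.113905 rad, q = (φ − β) mod 2π = 1.675606 rad → L = 6.96·(5.113905 + 7.472619 + 1.675606) = 6.96·14.262130 = 99.264422 m
RSL: p² = d² − 2 + 2cos(α−β) − 2d(sin α + sin β) = 56.113202; p = √p² = 7.490875; φ = atan2(cos α + cos β, d − sin α − sin β) − atan2(2, p) = -0.222785 rad; t = (α − φ) mod 2π = 1.615373 rad, q = (β − φ) mod 2π = 5.053671 rad → L = 6.96·(1.615373 + 7.490875 + 5.053671) = 6.96·14.159919 = 98.553034 m
RLR: c = (6 − d² + 2cos(α−β) + 2d(sin α − sin β))/8 = -3.150031, |c| > 1 → infeasible
LRL: c = (6 − d² + 2cos(α−β) − 2d(sin α − sin β))/8 = -10.800429, |c| > 1 → infeasible
Shortest: RSR with L = 59.903690 m ≈ 59.9037 m
Convert RSR to answer units (arcs ×180/π): t = 1.382340·180/π = 79.2022°, p = ρ·p = 6.96·5.761965 = 40.1033 m, q = 1.462547·180/π = 83.7978°, L = 59.9037 m.

RSR: t = 79.2022°, p = 40.1033 m, q = 83.7978°, L = 59.9037 m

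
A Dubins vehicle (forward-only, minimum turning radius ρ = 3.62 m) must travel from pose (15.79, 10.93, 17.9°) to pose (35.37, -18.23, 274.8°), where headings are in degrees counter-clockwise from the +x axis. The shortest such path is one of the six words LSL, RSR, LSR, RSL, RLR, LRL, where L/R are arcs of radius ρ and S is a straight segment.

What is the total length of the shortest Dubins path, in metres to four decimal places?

Let ψ = atan2(Δy, Δx) = atan2(-29.16, 19.58) = -56.1199° be the start→goal bearing.
Normalize: d = |goal − start| / ρ = 35.123810/3.62 = 9.702710, α = (θ_start − ψ) mod 360° = 74.0199° = 1.291891 rad, β = (θ_goal − ψ) mod 360° = 330.9199° = 5.775642 rad.
Common terms: sin α = 0.961357, cos α = 0.275303, sin β = -0.486032, cos β = 0.873941, cos(α−β) = -0.226651, d² = 94.142578. Work in radians in the unit-radius frame; every candidate has L = ρ·(t + p + q).
LSL: p² = 2 + d² − 2cos(α−β) + 2d(sin α − sin β) = 124.683074; p = √p² = 11.166158; φ = atan2(cos β − cos α, d + sin α − sin β) = 0.053638 rad; t = (φ − α) mod 2π = 5.044932 rad, q = (β − φ) mod 2π = 5.722005 rad → L = 3.62·(5.044932 + 11.166158 + 5.722005) = 3.62·21.933094 = 79.397799 m
RSR: p² = 2 + d² − 2cos(α−β) + 2d(sin β − sin α) = 68.508687; p = √p² = 8.276997; φ = atan2(cos α − cos β, d − sin α + sin β) = -0.072389 rad; t = (α − φ) mod 2π = 1.364280 rad, q = (φ − β) mod 2π = 0.435155 rad → L = 3.62·(1.364280 + 8.276997 + 0.435155) = 3.62·10.076432 = 36.476684 m
LSR: p² = d² − 2 + 2cos(α−β) + 2d(sin α + sin β) = 100.913171; p = √p² = 10.045555; φ = atan2(−cos α − cos β, d + sin α + sin β) − atan2(−2, p) = 0.084085 rad; t = (φ − α) mod 2π = 5.075380 rad, q = (φ − β) mod 2π = 0.591629 rad → L = 3.62·(5.075380 + 10.045555 + 0.591629) = 3.62·15.712563 = 56.879478 m
RSL: p² = d² − 2 + 2cos(α−β) − 2d(sin α + sin β) = 82.465380; p = √p² = 9.081045; φ = atan2(cos α + cos β, d − sin α − sin β) − atan2(2, p) = -0.092869 rad; t = (α − φ) mod 2π = 1.384760 rad, q = (β − φ) mod 2π = 5.868511 rad → L = 3.62·(1.384760 + 9.081045 + 5.868511) = 3.62·16.334317 = 59.130226 m
RLR: c = (6 − d² + 2cos(α−β) + 2d(sin α − sin β))/8 = -7.563586, |c| > 1 → infeasible
LRL: c = (6 − d² + 2cos(α−β) − 2d(sin α − sin β))/8 = -14.585384, |c| > 1 → infeasible
Shortest: RSR with L = 36.476684 m ≈ 36.4767 m

36.4767 m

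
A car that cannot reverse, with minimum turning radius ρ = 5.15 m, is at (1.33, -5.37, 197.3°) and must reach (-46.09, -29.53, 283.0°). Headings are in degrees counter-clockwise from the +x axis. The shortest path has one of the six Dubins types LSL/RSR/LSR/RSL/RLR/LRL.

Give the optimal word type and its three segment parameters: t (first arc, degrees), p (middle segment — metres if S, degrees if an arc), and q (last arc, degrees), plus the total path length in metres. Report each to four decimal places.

Let ψ = atan2(Δy, Δx) = atan2(-24.16, -47.42) = -153.0016° be the start→goal bearing.
Normalize: d = |goal − start| / ρ = 53.219940/5.15 = 10.333969, α = (θ_start − ψ) mod 360° = 350.3016° = 6.113917 rad, β = (θ_goal − ψ) mod 360° = 76.0016° = 1.326479 rad.
Common terms: sin α = -0.168461, cos α = 0.985708, sin β = 0.970303, cos β = 0.241894, cos(α−β) = 0.074979, d² = 106.790913. Work in radians in the unit-radius frame; every candidate has L = ρ·(t + p + q).
LSL: p² = 2 + d² − 2cos(α−β) + 2d(sin α − sin β) = 85.105053; p = √p² = 9.225240; φ = atan2(cos β − cos α, d + sin α − sin β) = -0.080716 rad; t = (φ − α) mod 2π = 0.088553 rad, q = (β − φ) mod 2π = 1.407194 rad → L = 5.15·(0.088553 + 9.225240 + 1.407194) = 5.15·10.720987 = 55.213084 m
RSR: p² = 2 + d² − 2cos(α−β) + 2d(sin β − sin α) = 132.176859; p = √p² = 11.496820; φ = atan2(cos α − cos β, d − sin α + sin β) = 0.064743 rad; t = (α − φ) mod 2π = 6.049174 rad, q = (φ − β) mod 2π = 5.021449 rad → L = 5.15·(6.049174 + 11.496820 + 5.021449) = 5.15·22.567443 = 116.222331 m
LSR: p² = d² − 2 + 2cos(α−β) + 2d(sin α + sin β) = 121.513275; p = √p² = 11.023306; φ = atan2(−cos α − cos β, d + sin α + sin β) − atan2(−2, p) = 0.069686 rad; t = (φ − α) mod 2π = 0.238954 rad, q = (φ − β) mod 2π = 5.026392 rad → L = 5.15·(0.238954 + 11.023306 + 5.026392) = 5.15·16.288652 = 83.886559 m
RSL: p² = d² − 2 + 2cos(α−β) − 2d(sin α + sin β) = 88.368466; p = √p² = 9.400450; φ = atan2(cos α + cos β, d − sin α − sin β) − atan2(2, p) = -0.081549 rad; t = (α − φ) mod 2π = 6.195466 rad, q = (β − φ) mod 2π = 1.408028 rad → L = 5.15·(6.195466 + 9.400450 + 1.408028) = 5.15·17.003944 = 87.570313 m
RLR: c = (6 − d² + 2cos(α−β) + 2d(sin α − sin β))/8 = -15.522107, |c| > 1 → infeasible
LRL: c = (6 − d² + 2cos(α−β) − 2d(sin α − sin β))/8 = -9.638132, |c| > 1 → infeasible
Shortest: LSL with L = 55.213084 m ≈ 55.2131 m
Convert LSL to answer units (arcs ×180/π): t = 0.088553·180/π = 5.0737°, p = ρ·p = 5.15·9.225240 = 47.5100 m, q = 1.407194·180/π = 80.6263°, L = 55.2131 m.

LSL: t = 5.0737°, p = 47.5100 m, q = 80.6263°, L = 55.2131 m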